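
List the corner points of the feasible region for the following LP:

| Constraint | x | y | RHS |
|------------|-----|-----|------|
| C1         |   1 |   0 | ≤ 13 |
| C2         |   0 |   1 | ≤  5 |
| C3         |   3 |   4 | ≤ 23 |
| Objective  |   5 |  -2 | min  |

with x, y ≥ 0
Each vertex is the intersection of two constraint boundaries that also satisfies all remaining constraints:
  x = 0 and y = 0 → (0, 0)
  3x + 4y = 23 and y = 0 → (7.667, 0)
  y = 5 and 3x + 4y = 23 → (1, 5)
  y = 5 and x = 0 → (0, 5)

Vertices: (0, 0), (7.667, 0), (1, 5), (0, 5)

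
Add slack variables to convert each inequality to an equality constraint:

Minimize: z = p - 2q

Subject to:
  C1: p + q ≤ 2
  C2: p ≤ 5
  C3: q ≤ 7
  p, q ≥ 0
min z = p - 2q

s.t.
  p + q + s1 = 2
  p + s2 = 5
  q + s3 = 7
  p, q, s1, s2, s3 ≥ 0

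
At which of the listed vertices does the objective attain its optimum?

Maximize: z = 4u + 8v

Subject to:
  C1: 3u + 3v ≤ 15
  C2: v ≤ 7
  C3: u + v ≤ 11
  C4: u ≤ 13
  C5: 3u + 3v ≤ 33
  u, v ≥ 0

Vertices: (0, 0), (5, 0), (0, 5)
(0, 5) with z = 40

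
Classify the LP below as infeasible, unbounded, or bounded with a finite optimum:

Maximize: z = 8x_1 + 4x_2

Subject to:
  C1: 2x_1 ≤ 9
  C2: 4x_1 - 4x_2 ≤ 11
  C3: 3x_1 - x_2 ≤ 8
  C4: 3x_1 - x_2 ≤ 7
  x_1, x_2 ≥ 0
Feasible point: (0, 0) satisfies every constraint, so the LP is feasible.
Direction d = (0, 1): for each constraint row a, a·d ≤ 0 —
  (2)(0) + (0)(1) = 0 ≤ 0
  (4)(0) + (-4)(1) = -4 ≤ 0
  (3)(0) + (-1)(1) = -1 ≤ 0
  (3)(0) + (-1)(1) = -1 ≤ 0
and d ≥ 0, so (0, 0) + t·d stays feasible for every t ≥ 0. Along this ray z = 8x_1 + 4x_2 changes by 4 per unit t, so z → +∞.

The LP is unbounded; z can be made arbitrarily large.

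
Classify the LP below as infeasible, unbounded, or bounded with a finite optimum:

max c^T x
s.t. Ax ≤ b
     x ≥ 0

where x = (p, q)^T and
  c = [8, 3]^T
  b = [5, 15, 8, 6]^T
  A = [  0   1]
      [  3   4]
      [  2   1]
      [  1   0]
The point (4, 0) satisfies every constraint, so the LP is feasible; the constraints give p ≤ 6 and q ≤ 5, which with p, q ≥ 0 keep the feasible region inside a bounded box. A feasible, bounded LP attains a finite optimum at a vertex.

Feasible with finite optimum z* = 32 at (4, 0).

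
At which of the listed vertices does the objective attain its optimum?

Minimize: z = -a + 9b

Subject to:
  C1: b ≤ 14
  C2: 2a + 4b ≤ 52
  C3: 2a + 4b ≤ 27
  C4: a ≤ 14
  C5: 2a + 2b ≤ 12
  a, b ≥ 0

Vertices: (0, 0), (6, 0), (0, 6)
(6, 0) with z = -6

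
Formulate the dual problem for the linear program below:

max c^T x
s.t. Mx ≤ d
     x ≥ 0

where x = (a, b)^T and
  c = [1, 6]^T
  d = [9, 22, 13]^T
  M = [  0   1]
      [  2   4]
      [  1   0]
Minimize: z = 9y1 + 22y2 + 13y3

Subject to:
  C1: -2y2 - y3 ≤ -1
  C2: -y1 - 4y2 ≤ -6
  y1, y2, y3 ≥ 0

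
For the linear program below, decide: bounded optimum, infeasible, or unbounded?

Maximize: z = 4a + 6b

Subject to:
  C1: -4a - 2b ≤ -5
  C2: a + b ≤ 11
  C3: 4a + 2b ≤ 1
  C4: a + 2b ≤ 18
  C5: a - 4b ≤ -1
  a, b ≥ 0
C3 requires 4a + 2b ≤ 1, while C1 (-4a - 2b ≤ -5) is equivalent to 4a + 2b ≥ 5. Together they would need 5 ≤ 4a + 2b ≤ 1, which is impossible since 5 > 1. No point satisfies all constraints.

The feasible region is empty; the LP is infeasible.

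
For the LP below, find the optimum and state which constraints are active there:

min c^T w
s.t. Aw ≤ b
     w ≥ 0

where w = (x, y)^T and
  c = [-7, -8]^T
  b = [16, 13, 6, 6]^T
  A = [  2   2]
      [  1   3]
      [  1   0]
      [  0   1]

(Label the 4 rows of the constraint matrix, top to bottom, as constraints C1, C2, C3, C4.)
Optimal: x = 5.5, y = 2.5
Binding: C1, C2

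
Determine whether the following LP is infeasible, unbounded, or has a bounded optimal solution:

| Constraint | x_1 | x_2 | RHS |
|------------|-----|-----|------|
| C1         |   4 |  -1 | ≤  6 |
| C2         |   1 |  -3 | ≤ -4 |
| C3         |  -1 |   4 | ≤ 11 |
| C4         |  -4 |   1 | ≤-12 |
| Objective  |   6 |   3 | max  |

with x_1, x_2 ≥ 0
C1 requires 4x_1 - x_2 ≤ 6, while C4 (-4x_1 + x_2 ≤ -12) is equivalent to 4x_1 - x_2 ≥ 12. Together they would need 12 ≤ 4x_1 - x_2 ≤ 6, which is impossible since 12 > 6. No point satisfies all constraints.

Infeasible — the constraint set is empty.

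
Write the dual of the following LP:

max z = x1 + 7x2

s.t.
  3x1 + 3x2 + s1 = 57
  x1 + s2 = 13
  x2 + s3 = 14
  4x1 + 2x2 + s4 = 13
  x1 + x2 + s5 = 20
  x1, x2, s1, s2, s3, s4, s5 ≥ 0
Minimize: z = 57y1 + 13y2 + 14y3 + 13y4 + 20y5

Subject to:
  C1: -3y1 - y2 - 4y4 - y5 ≤ -1
  C2: -3y1 - y3 - 2y4 - y5 ≤ -7
  y1, y2, y3, y4, y5 ≥ 0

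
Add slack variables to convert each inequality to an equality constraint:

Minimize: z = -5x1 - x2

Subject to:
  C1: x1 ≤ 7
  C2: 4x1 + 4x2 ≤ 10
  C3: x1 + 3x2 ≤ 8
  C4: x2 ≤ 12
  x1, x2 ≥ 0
min z = -5x1 - x2

s.t.
  x1 + s1 = 7
  4x1 + 4x2 + s2 = 10
  x1 + 3x2 + s3 = 8
  x2 + s4 = 12
  x1, x2, s1, s2, s3, s4 ≥ 0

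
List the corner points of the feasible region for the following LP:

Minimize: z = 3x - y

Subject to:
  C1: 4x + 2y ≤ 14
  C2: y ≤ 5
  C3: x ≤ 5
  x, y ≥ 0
Each vertex is the intersection of two constraint boundaries that also satisfies all remaining constraints:
  x = 0 and y = 0 → (0, 0)
  4x + 2y = 14 and y = 0 → (3.5, 0)
  4x + 2y = 14 and y = 5 → (1, 5)
  y = 5 and x = 0 → (0, 5)

Vertices: (0, 0), (3.5, 0), (1, 5), (0, 5)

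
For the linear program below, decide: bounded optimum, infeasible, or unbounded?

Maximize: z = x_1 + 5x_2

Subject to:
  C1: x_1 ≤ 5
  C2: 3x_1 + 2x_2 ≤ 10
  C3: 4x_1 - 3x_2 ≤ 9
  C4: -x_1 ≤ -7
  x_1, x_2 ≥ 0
C1 requires x_1 ≤ 5, while C4 (-x_1 ≤ -7) is equivalent to x_1 ≥ 7. Together they would need 7 ≤ x_1 ≤ 5, which is impossible since 7 > 5. No point satisfies all constraints.

Infeasible: no point satisfies all constraints simultaneously.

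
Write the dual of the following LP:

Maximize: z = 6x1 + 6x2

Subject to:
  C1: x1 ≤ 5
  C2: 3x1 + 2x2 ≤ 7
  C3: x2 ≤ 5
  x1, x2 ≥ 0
Minimize: z = 5y1 + 7y2 + 5y3

Subject to:
  C1: -y1 - 3y2 ≤ -6
  C2: -2y2 - y3 ≤ -6
  y1, y2, y3 ≥ 0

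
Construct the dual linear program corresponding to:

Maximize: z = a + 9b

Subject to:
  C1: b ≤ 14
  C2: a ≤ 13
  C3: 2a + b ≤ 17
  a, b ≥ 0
Minimize: z = 14y1 + 13y2 + 17y3

Subject to:
  C1: -y2 - 2y3 ≤ -1
  C2: -y1 - y3 ≤ -9
  y1, y2, y3 ≥ 0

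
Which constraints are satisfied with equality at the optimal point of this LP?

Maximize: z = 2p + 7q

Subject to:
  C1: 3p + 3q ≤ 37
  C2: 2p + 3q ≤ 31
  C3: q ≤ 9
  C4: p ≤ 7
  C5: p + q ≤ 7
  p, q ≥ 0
Optimal: p = 0, q = 7
Slack at optimum:
  C1: slack = 16
  C2: slack = 10
  C3: slack = 2
  C4: slack = 7
  C5: slack = 0 (binding)
  p ≥ 0: p = 0 (binding)
  q ≥ 0: q = 7
Binding constraints: C5, p ≥ 0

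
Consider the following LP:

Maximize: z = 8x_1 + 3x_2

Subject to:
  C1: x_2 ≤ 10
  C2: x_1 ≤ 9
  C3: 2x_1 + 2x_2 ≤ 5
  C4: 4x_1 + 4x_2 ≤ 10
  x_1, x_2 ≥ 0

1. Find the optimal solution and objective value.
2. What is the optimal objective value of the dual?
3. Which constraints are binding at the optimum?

1. x_1 = 2.5, x_2 = 0, z = 20
2. 20 (by strong duality, equal to the primal optimum)
3. C3, C4, x_2 ≥ 0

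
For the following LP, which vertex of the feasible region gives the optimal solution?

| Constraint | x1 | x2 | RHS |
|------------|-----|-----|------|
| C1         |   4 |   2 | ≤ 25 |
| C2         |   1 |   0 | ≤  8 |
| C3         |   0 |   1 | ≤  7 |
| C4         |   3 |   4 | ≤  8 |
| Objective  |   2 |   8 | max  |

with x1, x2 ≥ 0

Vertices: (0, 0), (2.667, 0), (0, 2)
Evaluating z = 2x1 + 8x2 at each vertex:
  (0, 0): z = 0
  (2.667, 0): z = 5.333
  (0, 2): z = 16

The largest value is z = 16, attained at (0, 2).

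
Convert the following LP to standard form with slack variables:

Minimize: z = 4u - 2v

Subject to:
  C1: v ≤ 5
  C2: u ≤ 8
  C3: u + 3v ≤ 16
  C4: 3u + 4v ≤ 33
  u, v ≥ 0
min z = 4u - 2v

s.t.
  v + s1 = 5
  u + s2 = 8
  u + 3v + s3 = 16
  3u + 4v + s4 = 33
  u, v, s1, s2, s3, s4 ≥ 0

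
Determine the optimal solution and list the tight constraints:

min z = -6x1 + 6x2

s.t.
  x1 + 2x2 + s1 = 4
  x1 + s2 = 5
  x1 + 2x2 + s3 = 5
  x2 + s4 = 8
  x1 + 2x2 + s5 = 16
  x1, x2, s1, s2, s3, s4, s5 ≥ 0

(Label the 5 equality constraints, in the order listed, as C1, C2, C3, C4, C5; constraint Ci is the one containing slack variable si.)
Optimal: x1 = 4, x2 = 0
Binding: C1, x2 ≥ 0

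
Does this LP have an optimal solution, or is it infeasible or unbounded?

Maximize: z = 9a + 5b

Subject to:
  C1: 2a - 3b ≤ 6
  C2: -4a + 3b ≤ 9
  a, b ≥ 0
Feasible point: (0, 0) satisfies every constraint, so the LP is feasible.
Direction d = (1, 1): for each constraint row a, a·d ≤ 0 —
  (2)(1) + (-3)(1) = -1 ≤ 0
  (-4)(1) + (3)(1) = -1 ≤ 0
and d ≥ 0, so (0, 0) + t·d stays feasible for every t ≥ 0. Along this ray z = 9a + 5b changes by 14 per unit t, so z → +∞.

Unbounded: there is a feasible ray along which z → +∞.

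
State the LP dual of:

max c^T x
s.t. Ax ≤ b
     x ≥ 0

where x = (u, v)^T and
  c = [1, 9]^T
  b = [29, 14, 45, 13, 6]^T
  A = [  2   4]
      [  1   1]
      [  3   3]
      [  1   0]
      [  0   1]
Minimize: z = 29y1 + 14y2 + 45y3 + 13y4 + 6y5

Subject to:
  C1: -2y1 - y2 - 3y3 - y4 ≤ -1
  C2: -4y1 - y2 - 3y3 - y5 ≤ -9
  y1, y2, y3, y4, y5 ≥ 0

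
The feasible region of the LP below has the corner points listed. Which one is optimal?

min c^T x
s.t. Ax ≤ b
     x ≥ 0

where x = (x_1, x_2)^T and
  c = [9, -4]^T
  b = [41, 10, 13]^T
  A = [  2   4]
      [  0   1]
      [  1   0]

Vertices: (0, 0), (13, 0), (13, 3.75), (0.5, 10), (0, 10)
Evaluating z = 9x_1 - 4x_2 at each vertex:
  (0, 0): z = 0
  (13, 0): z = 117
  (13, 3.75): z = 102
  (0.5, 10): z = -35.5
  (0, 10): z = -40

The smallest value is z = -40, attained at (0, 10).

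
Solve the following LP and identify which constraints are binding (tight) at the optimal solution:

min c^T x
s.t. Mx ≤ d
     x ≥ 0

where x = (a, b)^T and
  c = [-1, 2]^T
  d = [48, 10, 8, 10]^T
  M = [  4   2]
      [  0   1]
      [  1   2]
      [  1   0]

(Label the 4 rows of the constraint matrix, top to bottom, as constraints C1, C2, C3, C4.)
Optimal: a = 8, b = 0
Slack at optimum:
  C1: slack = 16
  C2: slack = 10
  C3: slack = 0 (binding)
  C4: slack = 2
  a ≥ 0: a = 8
  b ≥ 0: b = 0 (binding)
Binding constraints: C3, b ≥ 0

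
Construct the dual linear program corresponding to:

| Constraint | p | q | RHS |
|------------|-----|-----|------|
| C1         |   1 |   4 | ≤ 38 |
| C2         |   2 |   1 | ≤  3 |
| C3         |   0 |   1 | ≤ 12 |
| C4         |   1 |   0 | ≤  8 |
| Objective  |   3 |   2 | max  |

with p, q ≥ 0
Minimize: z = 38y1 + 3y2 + 12y3 + 8y4

Subject to:
  C1: -y1 - 2y2 - y4 ≤ -3
  C2: -4y1 - y2 - y3 ≤ -2
  y1, y2, y3, y4 ≥ 0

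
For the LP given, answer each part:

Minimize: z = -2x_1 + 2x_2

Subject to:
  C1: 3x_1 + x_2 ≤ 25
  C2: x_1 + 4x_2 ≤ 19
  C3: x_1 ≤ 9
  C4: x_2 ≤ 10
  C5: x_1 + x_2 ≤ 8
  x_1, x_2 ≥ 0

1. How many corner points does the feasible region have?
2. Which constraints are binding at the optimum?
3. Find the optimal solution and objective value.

1. 4
2. C5, x_2 ≥ 0
3. x_1 = 8, x_2 = 0, z = -16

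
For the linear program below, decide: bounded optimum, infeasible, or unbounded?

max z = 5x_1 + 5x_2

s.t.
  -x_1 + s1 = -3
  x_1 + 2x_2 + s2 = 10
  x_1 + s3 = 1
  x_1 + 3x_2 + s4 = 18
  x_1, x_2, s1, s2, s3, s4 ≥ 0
The row x_1 + s3 = 1 with s3 ≥ 0 requires x_1 ≤ 1, while the row -x_1 + s1 = -3 with s1 ≥ 0 is equivalent to x_1 ≥ 3. Together they would need 3 ≤ x_1 ≤ 1, which is impossible since 3 > 1. No point satisfies all constraints.

Infeasible: no point satisfies all constraints simultaneously.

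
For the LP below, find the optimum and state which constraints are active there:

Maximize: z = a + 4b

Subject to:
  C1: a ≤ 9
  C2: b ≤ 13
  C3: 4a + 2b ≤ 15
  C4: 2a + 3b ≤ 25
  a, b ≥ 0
Optimal: a = 0, b = 7.5
Slack at optimum:
  C1: slack = 9
  C2: slack = 5.5
  C3: slack = 0 (binding)
  C4: slack = 2.5
  a ≥ 0: a = 0 (binding)
  b ≥ 0: b = 7.5
Binding constraints: C3, a ≥ 0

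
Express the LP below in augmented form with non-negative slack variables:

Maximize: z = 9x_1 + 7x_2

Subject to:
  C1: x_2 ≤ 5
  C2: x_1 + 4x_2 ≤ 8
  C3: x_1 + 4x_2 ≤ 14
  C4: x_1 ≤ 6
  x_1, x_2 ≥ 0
max z = 9x_1 + 7x_2

s.t.
  x_2 + s1 = 5
  x_1 + 4x_2 + s2 = 8
  x_1 + 4x_2 + s3 = 14
  x_1 + s4 = 6
  x_1, x_2, s1, s2, s3, s4 ≥ 0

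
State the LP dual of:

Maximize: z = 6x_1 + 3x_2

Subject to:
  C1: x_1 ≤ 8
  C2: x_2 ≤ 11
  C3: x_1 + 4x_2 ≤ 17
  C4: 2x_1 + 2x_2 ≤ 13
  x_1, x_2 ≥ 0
Minimize: z = 8y1 + 11y2 + 17y3 + 13y4

Subject to:
  C1: -y1 - y3 - 2y4 ≤ -6
  C2: -y2 - 4y3 - 2y4 ≤ -3
  y1, y2, y3, y4 ≥ 0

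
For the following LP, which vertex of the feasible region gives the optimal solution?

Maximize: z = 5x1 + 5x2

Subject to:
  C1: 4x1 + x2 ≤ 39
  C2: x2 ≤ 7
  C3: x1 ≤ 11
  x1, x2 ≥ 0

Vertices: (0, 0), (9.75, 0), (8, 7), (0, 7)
Evaluating z = 5x1 + 5x2 at each vertex:
  (0, 0): z = 0
  (9.75, 0): z = 48.75
  (8, 7): z = 75
  (0, 7): z = 35

The largest value is z = 75, attained at (8, 7).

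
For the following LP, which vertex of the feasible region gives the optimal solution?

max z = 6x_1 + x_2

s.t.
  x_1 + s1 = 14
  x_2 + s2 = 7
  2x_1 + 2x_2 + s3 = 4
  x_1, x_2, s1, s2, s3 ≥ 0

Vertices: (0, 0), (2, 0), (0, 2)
(2, 0) with z = 12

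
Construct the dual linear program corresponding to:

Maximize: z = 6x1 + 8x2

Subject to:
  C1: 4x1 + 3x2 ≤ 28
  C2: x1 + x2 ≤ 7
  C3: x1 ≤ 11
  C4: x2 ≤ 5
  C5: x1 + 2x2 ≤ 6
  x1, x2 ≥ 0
Minimize: z = 28y1 + 7y2 + 11y3 + 5y4 + 6y5

Subject to:
  C1: -4y1 - y2 - y3 - y5 ≤ -6
  C2: -3y1 - y2 - y4 - 2y5 ≤ -8
  y1, y2, y3, y4, y5 ≥ 0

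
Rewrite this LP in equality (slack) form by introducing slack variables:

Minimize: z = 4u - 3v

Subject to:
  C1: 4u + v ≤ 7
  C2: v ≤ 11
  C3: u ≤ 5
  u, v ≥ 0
min z = 4u - 3v

s.t.
  4u + v + s1 = 7
  v + s2 = 11
  u + s3 = 5
  u, v, s1, s2, s3 ≥ 0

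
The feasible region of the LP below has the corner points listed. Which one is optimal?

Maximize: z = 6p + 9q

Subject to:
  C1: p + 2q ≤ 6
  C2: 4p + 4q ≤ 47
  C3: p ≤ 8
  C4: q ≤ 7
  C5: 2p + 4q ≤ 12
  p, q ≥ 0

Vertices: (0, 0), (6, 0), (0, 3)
Evaluating z = 6p + 9q at each vertex:
  (0, 0): z = 0
  (6, 0): z = 36
  (0, 3): z = 27

The largest value is z = 36, attained at (6, 0).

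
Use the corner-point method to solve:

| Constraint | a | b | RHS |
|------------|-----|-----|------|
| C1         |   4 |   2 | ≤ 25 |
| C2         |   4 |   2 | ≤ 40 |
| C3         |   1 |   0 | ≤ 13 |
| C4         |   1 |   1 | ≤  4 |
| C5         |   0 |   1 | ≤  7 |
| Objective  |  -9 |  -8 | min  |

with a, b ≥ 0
Each vertex is the intersection of two constraint boundaries that also satisfies all remaining constraints:
  a = 0 and b = 0 → (0, 0)
  a + b = 4 and b = 0 → (4, 0)
  a + b = 4 and a = 0 → (0, 4)

Evaluating z = -9a - 8b at each vertex:
  (0, 0): z = 0
  (4, 0): z = -36
  (0, 4): z = -32

The minimum is at (4, 0) with z = -36.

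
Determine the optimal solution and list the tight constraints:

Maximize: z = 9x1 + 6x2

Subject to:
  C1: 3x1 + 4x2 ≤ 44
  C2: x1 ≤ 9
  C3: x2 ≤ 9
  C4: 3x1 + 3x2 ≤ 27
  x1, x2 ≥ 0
Optimal: x1 = 9, x2 = 0
Binding: C2, C4, x2 ≥ 0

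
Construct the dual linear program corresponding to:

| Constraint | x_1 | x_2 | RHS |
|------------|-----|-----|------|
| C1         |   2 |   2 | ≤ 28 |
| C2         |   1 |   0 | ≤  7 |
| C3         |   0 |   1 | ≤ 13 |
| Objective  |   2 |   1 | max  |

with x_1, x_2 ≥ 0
Minimize: z = 28y1 + 7y2 + 13y3

Subject to:
  C1: -2y1 - y2 ≤ -2
  C2: -2y1 - y3 ≤ -1
  y1, y2, y3 ≥ 0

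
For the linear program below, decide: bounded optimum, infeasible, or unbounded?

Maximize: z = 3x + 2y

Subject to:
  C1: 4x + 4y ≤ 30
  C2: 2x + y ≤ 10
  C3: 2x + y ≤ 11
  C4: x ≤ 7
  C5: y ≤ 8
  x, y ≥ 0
The point (2.5, 5) satisfies every constraint, so the LP is feasible; the constraints give x ≤ 7 and y ≤ 8, which with x, y ≥ 0 keep the feasible region inside a bounded box. A feasible, bounded LP attains a finite optimum at a vertex.

Bounded optimum: z* = 17.5 at (2.5, 5).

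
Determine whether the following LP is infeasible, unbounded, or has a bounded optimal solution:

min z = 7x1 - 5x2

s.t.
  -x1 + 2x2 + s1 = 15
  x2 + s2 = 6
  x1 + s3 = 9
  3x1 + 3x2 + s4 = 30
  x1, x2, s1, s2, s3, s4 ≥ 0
The point (0, 6) satisfies every constraint, so the LP is feasible; the constraints give x1 ≤ 9 and x2 ≤ 6, which with x1, x2 ≥ 0 keep the feasible region inside a bounded box. A feasible, bounded LP attains a finite optimum at a vertex.

Evaluating z = 7x1 - 5x2 at each vertex:
  (0, 0): z = 0
  (9, 0): z = 63
  (9, 1): z = 58
  (4, 6): z = -2
  (0, 6): z = -30

Feasible with finite optimum z* = -30 at (0, 6).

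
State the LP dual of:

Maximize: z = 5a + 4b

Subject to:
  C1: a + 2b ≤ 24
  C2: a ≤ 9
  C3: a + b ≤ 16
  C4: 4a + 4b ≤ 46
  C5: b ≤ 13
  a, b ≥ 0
Minimize: z = 24y1 + 9y2 + 16y3 + 46y4 + 13y5

Subject to:
  C1: -y1 - y2 - y3 - 4y4 ≤ -5
  C2: -2y1 - y3 - 4y4 - y5 ≤ -4
  y1, y2, y3, y4, y5 ≥ 0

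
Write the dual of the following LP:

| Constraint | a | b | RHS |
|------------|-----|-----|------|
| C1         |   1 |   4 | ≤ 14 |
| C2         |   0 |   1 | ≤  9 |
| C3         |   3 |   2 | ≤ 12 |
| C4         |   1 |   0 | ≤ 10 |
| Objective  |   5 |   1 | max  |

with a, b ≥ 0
Minimize: z = 14y1 + 9y2 + 12y3 + 10y4

Subject to:
  C1: -y1 - 3y3 - y4 ≤ -5
  C2: -4y1 - y2 - 2y3 ≤ -1
  y1, y2, y3, y4 ≥ 0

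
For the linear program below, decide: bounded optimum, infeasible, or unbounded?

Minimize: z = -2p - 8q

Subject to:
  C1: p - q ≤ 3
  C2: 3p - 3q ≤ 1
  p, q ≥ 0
Feasible point: (0, 0) satisfies every constraint, so the LP is feasible.
Direction d = (0, 1): for each constraint row a, a·d ≤ 0 —
  (1)(0) + (-1)(1) = -1 ≤ 0
  (3)(0) + (-3)(1) = -3 ≤ 0
and d ≥ 0, so (0, 0) + t·d stays feasible for every t ≥ 0. Along this ray z = -2p - 8q changes by -8 per unit t, so z → −∞.

Unbounded — the objective can decrease without bound over the feasible region.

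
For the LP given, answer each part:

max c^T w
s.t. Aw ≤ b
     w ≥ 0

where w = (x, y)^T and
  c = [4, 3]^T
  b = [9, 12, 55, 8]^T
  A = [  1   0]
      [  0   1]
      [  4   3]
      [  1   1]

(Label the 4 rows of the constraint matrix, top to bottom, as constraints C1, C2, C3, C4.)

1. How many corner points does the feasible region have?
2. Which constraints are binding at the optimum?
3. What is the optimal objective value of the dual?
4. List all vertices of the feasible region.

1. 3
2. C4, y ≥ 0
3. 32 (by strong duality, equal to the primal optimum)
4. (0, 0), (8, 0), (0, 8)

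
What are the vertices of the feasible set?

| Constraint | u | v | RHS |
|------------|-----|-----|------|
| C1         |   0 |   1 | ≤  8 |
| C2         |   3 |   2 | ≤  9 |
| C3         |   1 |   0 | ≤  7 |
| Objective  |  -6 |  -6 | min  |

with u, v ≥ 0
Each vertex is the intersection of two constraint boundaries that also satisfies all remaining constraints:
  u = 0 and v = 0 → (0, 0)
  3u + 2v = 9 and v = 0 → (3, 0)
  3u + 2v = 9 and u = 0 → (0, 4.5)

Vertices: (0, 0), (3, 0), (0, 4.5)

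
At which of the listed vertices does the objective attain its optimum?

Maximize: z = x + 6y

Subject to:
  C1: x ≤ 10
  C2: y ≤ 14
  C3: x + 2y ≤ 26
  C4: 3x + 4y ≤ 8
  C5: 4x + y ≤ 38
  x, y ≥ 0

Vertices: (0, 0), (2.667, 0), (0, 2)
Evaluating z = x + 6y at each vertex:
  (0, 0): z = 0
  (2.667, 0): z = 2.667
  (0, 2): z = 12

The largest value is z = 12, attained at (0, 2).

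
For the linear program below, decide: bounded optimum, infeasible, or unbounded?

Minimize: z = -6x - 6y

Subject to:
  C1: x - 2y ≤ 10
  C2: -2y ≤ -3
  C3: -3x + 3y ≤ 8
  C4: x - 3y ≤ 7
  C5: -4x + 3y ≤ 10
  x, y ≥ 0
Feasible point: (0, 2) satisfies every constraint, so the LP is feasible.
Direction d = (1, 1): for each constraint row a, a·d ≤ 0 —
  (1)(1) + (-2)(1) = -1 ≤ 0
  (0)(1) + (-2)(1) = -2 ≤ 0
  (-3)(1) + (3)(1) = 0 ≤ 0
  (1)(1) + (-3)(1) = -2 ≤ 0
  (-4)(1) + (3)(1) = -1 ≤ 0
and d ≥ 0, so (0, 2) + t·d stays feasible for every t ≥ 0. Along this ray z = -6x - 6y changes by -12 per unit t, so z → −∞.

Unbounded — the objective can decrease without bound over the feasible region.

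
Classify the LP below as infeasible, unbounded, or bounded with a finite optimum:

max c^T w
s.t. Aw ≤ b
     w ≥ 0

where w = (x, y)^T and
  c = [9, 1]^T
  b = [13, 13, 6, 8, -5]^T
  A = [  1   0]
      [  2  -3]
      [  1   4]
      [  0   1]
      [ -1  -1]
The point (6, 0) satisfies every constraint, so the LP is feasible; the constraints give x ≤ 13 and y ≤ 8, which with x, y ≥ 0 keep the feasible region inside a bounded box. A feasible, bounded LP attains a finite optimum at a vertex.

Evaluating z = 9x + y at each vertex:
  (5, 0): z = 45
  (6, 0): z = 54
  (4.667, 0.3333): z = 42.33

Feasible with finite optimum z* = 54 at (6, 0).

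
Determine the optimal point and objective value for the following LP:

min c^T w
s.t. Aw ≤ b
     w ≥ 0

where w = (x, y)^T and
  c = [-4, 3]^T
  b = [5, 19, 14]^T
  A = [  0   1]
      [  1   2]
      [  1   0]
Each vertex is the intersection of two constraint boundaries that also satisfies all remaining constraints:
  x = 0 and y = 0 → (0, 0)
  x = 14 and y = 0 → (14, 0)
  x + 2y = 19 and x = 14 → (14, 2.5)
  y = 5 and x + 2y = 19 → (9, 5)
  y = 5 and x = 0 → (0, 5)

Evaluating z = -4x + 3y at each vertex:
  (0, 0): z = 0
  (14, 0): z = -56
  (14, 2.5): z = -48.5
  (9, 5): z = -21
  (0, 5): z = 15

The minimum is at (14, 0) with z = -56.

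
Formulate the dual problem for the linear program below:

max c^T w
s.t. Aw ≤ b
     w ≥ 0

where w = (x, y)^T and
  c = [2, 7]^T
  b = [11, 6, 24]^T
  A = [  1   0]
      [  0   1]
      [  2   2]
Minimize: z = 11y1 + 6y2 + 24y3

Subject to:
  C1: -y1 - 2y3 ≤ -2
  C2: -y2 - 2y3 ≤ -7
  y1, y2, y3 ≥ 0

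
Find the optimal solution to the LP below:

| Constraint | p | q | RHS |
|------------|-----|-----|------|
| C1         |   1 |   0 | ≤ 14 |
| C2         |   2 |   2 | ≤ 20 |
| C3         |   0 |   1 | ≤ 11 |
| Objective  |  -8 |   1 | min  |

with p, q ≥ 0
Each vertex is the intersection of two constraint boundaries that also satisfies all remaining constraints:
  p = 0 and q = 0 → (0, 0)
  2p + 2q = 20 and q = 0 → (10, 0)
  2p + 2q = 20 and p = 0 → (0, 10)

Evaluating z = -8p + q at each vertex:
  (0, 0): z = 0
  (10, 0): z = -80
  (0, 10): z = 10

The minimum is at (10, 0) with z = -80.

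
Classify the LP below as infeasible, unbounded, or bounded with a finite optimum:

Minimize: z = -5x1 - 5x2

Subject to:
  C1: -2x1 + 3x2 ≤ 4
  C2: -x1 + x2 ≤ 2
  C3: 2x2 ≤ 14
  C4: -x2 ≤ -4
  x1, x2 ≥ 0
Feasible point: (4, 4) satisfies every constraint, so the LP is feasible.
Direction d = (1, 0): for each constraint row a, a·d ≤ 0 —
  (-2)(1) + (3)(0) = -2 ≤ 0
  (-1)(1) + (1)(0) = -1 ≤ 0
  (0)(1) + (2)(0) = 0 ≤ 0
  (0)(1) + (-1)(0) = 0 ≤ 0
and d ≥ 0, so (4, 4) + t·d stays feasible for every t ≥ 0. Along this ray z = -5x1 - 5x2 changes by -5 per unit t, so z → −∞.

The LP is unbounded; z can be made arbitrarily small.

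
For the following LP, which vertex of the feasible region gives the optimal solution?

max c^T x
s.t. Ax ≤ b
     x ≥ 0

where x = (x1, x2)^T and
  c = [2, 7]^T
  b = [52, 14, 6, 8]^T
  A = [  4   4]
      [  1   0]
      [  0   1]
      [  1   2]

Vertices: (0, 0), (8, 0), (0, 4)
(0, 4) with z = 28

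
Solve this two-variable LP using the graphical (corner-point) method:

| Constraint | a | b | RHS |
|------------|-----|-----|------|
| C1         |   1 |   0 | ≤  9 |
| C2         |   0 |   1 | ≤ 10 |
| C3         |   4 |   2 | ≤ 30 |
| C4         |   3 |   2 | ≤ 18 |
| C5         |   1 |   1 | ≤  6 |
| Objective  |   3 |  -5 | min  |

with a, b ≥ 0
Each vertex is the intersection of two constraint boundaries that also satisfies all remaining constraints:
  a = 0 and b = 0 → (0, 0)
  3a + 2b = 18 and a + b = 6 → (6, 0)
  a + b = 6 and a = 0 → (0, 6)

Evaluating z = 3a - 5b at each vertex:
  (0, 0): z = 0
  (6, 0): z = 18
  (0, 6): z = -30

The minimum is at (0, 6) with z = -30.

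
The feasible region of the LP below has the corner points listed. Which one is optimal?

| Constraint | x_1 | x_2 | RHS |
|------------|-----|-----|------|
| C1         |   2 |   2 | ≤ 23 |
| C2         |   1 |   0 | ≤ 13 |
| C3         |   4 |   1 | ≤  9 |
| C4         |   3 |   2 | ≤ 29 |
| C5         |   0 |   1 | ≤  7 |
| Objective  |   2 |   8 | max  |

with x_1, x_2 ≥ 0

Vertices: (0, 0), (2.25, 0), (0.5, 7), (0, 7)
Evaluating z = 2x_1 + 8x_2 at each vertex:
  (0, 0): z = 0
  (2.25, 0): z = 4.5
  (0.5, 7): z = 57
  (0, 7): z = 56

The largest value is z = 57, attained at (0.5, 7).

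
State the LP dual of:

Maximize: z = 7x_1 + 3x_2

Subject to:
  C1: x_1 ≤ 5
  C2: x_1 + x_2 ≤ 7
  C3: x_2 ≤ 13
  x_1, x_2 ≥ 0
Minimize: z = 5y1 + 7y2 + 13y3

Subject to:
  C1: -y1 - y2 ≤ -7
  C2: -y2 - y3 ≤ -3
  y1, y2, y3 ≥ 0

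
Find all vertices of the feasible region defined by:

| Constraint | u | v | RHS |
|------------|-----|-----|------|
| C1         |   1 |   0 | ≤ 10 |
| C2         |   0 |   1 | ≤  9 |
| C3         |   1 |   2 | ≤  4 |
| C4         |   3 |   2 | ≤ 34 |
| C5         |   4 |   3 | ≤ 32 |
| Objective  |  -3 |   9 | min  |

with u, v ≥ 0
Each vertex is the intersection of two constraint boundaries that also satisfies all remaining constraints:
  u = 0 and v = 0 → (0, 0)
  u + 2v = 4 and v = 0 → (4, 0)
  u + 2v = 4 and u = 0 → (0, 2)

Vertices: (0, 0), (4, 0), (0, 2)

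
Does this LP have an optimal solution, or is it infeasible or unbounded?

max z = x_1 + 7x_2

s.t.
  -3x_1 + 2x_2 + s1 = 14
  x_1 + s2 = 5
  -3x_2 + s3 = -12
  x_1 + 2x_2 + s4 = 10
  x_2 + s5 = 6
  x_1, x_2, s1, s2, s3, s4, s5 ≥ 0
The point (0, 5) satisfies every constraint, so the LP is feasible; the constraints give x_1 ≤ 5 and x_2 ≤ 6, which with x_1, x_2 ≥ 0 keep the feasible region inside a bounded box. A feasible, bounded LP attains a finite optimum at a vertex.

Evaluating z = x_1 + 7x_2 at each vertex:
  (0, 4): z = 28
  (2, 4): z = 30
  (0, 5): z = 35

The LP has an optimal solution: (0, 5) with z = 35.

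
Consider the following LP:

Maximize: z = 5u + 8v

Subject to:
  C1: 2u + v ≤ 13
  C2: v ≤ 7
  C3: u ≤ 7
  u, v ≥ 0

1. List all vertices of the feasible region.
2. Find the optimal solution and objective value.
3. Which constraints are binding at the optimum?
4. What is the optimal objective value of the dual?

1. (0, 0), (6.5, 0), (3, 7), (0, 7)
2. u = 3, v = 7, z = 71
3. C1, C2
4. 71 (by strong duality, equal to the primal optimum)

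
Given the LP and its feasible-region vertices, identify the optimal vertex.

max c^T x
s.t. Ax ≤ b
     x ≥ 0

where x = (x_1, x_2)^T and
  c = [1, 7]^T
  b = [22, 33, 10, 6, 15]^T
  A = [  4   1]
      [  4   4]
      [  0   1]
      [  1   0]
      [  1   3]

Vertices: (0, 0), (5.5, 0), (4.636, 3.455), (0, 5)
(0, 5) with z = 35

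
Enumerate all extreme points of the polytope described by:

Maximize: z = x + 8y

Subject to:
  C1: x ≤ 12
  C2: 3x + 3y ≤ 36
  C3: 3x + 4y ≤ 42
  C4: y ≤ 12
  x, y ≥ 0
Each vertex is the intersection of two constraint boundaries that also satisfies all remaining constraints:
  x = 0 and y = 0 → (0, 0)
  x = 12 and 3x + 3y = 36 → (12, 0)
  3x + 3y = 36 and 3x + 4y = 42 → (6, 6)
  3x + 4y = 42 and x = 0 → (0, 10.5)

Vertices: (0, 0), (12, 0), (6, 6), (0, 10.5)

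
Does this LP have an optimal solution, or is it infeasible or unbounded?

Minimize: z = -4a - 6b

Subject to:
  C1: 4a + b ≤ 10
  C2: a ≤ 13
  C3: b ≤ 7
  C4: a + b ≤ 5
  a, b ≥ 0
The point (0, 5) satisfies every constraint, so the LP is feasible; the constraints give a ≤ 13 and b ≤ 7, which with a, b ≥ 0 keep the feasible region inside a bounded box. A feasible, bounded LP attains a finite optimum at a vertex.

Evaluating z = -4a - 6b at each vertex:
  (0, 0): z = 0
  (2.5, 0): z = -10
  (1.667, 3.333): z = -26.67
  (0, 5): z = -30

The LP has an optimal solution: (0, 5) with z = -30.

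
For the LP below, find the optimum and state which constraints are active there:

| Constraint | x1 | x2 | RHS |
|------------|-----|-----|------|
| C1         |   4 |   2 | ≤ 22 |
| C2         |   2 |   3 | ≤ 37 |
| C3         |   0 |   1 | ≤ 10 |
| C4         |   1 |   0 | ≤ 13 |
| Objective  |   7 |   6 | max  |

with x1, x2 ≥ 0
Optimal: x1 = 0.5, x2 = 10
Slack at optimum:
  C1: slack = 0 (binding)
  C2: slack = 6
  C3: slack = 0 (binding)
  C4: slack = 12.5
  x1 ≥ 0: x1 = 0.5
  x2 ≥ 0: x2 = 10
Binding constraints: C1, C3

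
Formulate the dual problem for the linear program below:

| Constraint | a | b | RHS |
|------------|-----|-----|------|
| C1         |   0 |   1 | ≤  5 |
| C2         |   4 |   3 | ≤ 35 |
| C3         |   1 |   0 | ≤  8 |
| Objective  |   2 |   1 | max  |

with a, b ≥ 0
Minimize: z = 5y1 + 35y2 + 8y3

Subject to:
  C1: -4y2 - y3 ≤ -2
  C2: -y1 - 3y2 ≤ -1
  y1, y2, y3 ≥ 0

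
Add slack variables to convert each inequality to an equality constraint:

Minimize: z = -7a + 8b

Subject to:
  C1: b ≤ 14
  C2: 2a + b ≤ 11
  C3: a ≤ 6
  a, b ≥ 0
min z = -7a + 8b

s.t.
  b + s1 = 14
  2a + b + s2 = 11
  a + s3 = 6
  a, b, s1, s2, s3 ≥ 0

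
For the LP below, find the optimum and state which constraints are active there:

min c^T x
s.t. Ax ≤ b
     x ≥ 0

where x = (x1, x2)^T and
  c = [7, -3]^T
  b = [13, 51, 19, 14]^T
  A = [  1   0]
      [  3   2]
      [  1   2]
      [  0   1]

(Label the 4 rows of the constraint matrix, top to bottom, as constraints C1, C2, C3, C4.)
Optimal: x1 = 0, x2 = 9.5
Slack at optimum:
  C1: slack = 13
  C2: slack = 32
  C3: slack = 0 (binding)
  C4: slack = 4.5
  x1 ≥ 0: x1 = 0 (binding)
  x2 ≥ 0: x2 = 9.5
Binding constraints: C3, x1 ≥ 0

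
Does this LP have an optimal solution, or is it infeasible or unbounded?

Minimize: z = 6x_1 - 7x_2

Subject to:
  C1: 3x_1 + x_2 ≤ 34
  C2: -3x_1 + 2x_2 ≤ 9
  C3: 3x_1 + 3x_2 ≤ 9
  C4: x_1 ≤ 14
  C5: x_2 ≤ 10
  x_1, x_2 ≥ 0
The point (0, 3) satisfies every constraint, so the LP is feasible; the constraints give x_1 ≤ 14 and x_2 ≤ 10, which with x_1, x_2 ≥ 0 keep the feasible region inside a bounded box. A feasible, bounded LP attains a finite optimum at a vertex.

Evaluating z = 6x_1 - 7x_2 at each vertex:
  (0, 0): z = 0
  (3, 0): z = 18
  (0, 3): z = -21

Bounded optimum: z* = -21 at (0, 3).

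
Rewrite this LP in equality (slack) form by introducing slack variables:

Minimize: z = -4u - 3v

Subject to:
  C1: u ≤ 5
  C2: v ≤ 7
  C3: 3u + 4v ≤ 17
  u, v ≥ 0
min z = -4u - 3v

s.t.
  u + s1 = 5
  v + s2 = 7
  3u + 4v + s3 = 17
  u, v, s1, s2, s3 ≥ 0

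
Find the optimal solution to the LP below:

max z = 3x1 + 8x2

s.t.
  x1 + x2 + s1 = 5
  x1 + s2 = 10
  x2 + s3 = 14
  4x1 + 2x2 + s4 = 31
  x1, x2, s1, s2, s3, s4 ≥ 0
x1 = 0, x2 = 5, z = 40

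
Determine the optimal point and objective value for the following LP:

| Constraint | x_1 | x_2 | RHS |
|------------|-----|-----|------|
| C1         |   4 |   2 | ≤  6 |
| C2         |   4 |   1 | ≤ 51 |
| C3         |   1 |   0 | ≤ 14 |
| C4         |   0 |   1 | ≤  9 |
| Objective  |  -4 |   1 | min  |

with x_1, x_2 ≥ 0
Each vertex is the intersection of two constraint boundaries that also satisfies all remaining constraints:
  x_1 = 0 and x_2 = 0 → (0, 0)
  4x_1 + 2x_2 = 6 and x_2 = 0 → (1.5, 0)
  4x_1 + 2x_2 = 6 and x_1 = 0 → (0, 3)

Evaluating z = -4x_1 + x_2 at each vertex:
  (0, 0): z = 0
  (1.5, 0): z = -6
  (0, 3): z = 3

The minimum is at (1.5, 0) with z = -6.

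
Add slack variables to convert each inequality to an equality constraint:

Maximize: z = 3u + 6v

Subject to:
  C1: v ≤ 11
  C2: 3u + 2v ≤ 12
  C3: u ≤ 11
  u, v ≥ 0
max z = 3u + 6v

s.t.
  v + s1 = 11
  3u + 2v + s2 = 12
  u + s3 = 11
  u, v, s1, s2, s3 ≥ 0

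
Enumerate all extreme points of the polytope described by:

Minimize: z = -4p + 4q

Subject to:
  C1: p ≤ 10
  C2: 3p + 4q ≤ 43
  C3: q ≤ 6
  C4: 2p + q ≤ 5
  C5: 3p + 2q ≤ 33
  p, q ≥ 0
Each vertex is the intersection of two constraint boundaries that also satisfies all remaining constraints:
  p = 0 and q = 0 → (0, 0)
  2p + q = 5 and q = 0 → (2.5, 0)
  2p + q = 5 and p = 0 → (0, 5)

Vertices: (0, 0), (2.5, 0), (0, 5)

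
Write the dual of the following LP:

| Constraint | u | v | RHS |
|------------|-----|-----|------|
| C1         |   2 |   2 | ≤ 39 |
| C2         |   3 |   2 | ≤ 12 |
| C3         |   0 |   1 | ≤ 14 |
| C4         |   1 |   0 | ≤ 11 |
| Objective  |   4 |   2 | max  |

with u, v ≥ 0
Minimize: z = 39y1 + 12y2 + 14y3 + 11y4

Subject to:
  C1: -2y1 - 3y2 - y4 ≤ -4
  C2: -2y1 - 2y2 - y3 ≤ -2
  y1, y2, y3, y4 ≥ 0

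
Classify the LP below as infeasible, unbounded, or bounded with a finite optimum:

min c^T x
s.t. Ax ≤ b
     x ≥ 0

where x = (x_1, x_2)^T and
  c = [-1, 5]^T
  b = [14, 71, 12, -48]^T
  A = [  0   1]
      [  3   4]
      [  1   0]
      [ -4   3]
The point (12, 0) satisfies every constraint, so the LP is feasible; the constraints give x_1 ≤ 12 and x_2 ≤ 14, which with x_1, x_2 ≥ 0 keep the feasible region inside a bounded box. A feasible, bounded LP attains a finite optimum at a vertex.

Bounded optimum: z* = -12 at (12, 0).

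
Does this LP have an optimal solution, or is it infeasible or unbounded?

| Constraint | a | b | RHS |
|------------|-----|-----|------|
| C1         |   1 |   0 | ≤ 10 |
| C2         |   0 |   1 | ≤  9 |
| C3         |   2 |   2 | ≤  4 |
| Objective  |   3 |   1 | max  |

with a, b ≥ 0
The point (2, 0) satisfies every constraint, so the LP is feasible; the constraints give a ≤ 10 and b ≤ 9, which with a, b ≥ 0 keep the feasible region inside a bounded box. A feasible, bounded LP attains a finite optimum at a vertex.

Feasible with finite optimum z* = 6 at (2, 0).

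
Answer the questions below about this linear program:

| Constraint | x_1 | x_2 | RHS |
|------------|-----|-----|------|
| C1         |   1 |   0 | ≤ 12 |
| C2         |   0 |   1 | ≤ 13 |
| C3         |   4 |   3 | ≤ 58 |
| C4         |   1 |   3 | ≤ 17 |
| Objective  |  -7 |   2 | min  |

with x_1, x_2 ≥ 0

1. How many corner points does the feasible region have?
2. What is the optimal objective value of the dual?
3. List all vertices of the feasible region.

1. 4
2. -84 (by strong duality, equal to the primal optimum)
3. (0, 0), (12, 0), (12, 1.667), (0, 5.667)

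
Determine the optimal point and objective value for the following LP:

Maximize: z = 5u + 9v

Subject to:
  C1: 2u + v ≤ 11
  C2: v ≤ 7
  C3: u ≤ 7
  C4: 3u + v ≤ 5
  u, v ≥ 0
Each vertex is the intersection of two constraint boundaries that also satisfies all remaining constraints:
  u = 0 and v = 0 → (0, 0)
  3u + v = 5 and v = 0 → (1.667, 0)
  3u + v = 5 and u = 0 → (0, 5)

Evaluating z = 5u + 9v at each vertex:
  (0, 0): z = 0
  (1.667, 0): z = 8.333
  (0, 5): z = 45

The maximum is at (0, 5) with z = 45.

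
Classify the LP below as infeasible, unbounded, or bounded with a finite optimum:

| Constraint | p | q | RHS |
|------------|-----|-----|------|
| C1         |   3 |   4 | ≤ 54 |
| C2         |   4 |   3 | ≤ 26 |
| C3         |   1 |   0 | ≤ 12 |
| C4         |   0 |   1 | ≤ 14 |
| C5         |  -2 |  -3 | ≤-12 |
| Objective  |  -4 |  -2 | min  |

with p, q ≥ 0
The point (6.5, 0) satisfies every constraint, so the LP is feasible; the constraints give p ≤ 12 and q ≤ 14, which with p, q ≥ 0 keep the feasible region inside a bounded box. A feasible, bounded LP attains a finite optimum at a vertex.

Evaluating z = -4p - 2q at each vertex:
  (6, 0): z = -24
  (6.5, 0): z = -26
  (0, 8.667): z = -17.33
  (0, 4): z = -8

The LP has an optimal solution: (6.5, 0) with z = -26.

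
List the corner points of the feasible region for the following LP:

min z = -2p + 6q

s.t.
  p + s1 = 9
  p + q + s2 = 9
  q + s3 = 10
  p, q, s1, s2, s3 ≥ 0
Each vertex is the intersection of two constraint boundaries that also satisfies all remaining constraints:
  p = 0 and q = 0 → (0, 0)
  p = 9 and p + q = 9 → (9, 0)
  p + q = 9 and p = 0 → (0, 9)

Vertices: (0, 0), (9, 0), (0, 9)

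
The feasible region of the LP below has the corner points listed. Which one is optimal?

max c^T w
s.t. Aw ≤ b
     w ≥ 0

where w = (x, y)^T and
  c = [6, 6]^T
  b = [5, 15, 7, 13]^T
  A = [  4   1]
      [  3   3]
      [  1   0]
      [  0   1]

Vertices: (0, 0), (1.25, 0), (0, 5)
(0, 5) with z = 30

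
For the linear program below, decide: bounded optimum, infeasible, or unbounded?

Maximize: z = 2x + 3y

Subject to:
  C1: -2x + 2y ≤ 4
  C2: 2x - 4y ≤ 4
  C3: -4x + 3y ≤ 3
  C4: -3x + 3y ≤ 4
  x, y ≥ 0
Feasible point: (0, 0) satisfies every constraint, so the LP is feasible.
Direction d = (1, 1): for each constraint row a, a·d ≤ 0 —
  (-2)(1) + (2)(1) = 0 ≤ 0
  (2)(1) + (-4)(1) = -2 ≤ 0
  (-4)(1) + (3)(1) = -1 ≤ 0
  (-3)(1) + (3)(1) = 0 ≤ 0
and d ≥ 0, so (0, 0) + t·d stays feasible for every t ≥ 0. Along this ray z = 2x + 3y changes by 5 per unit t, so z → +∞.

The LP is unbounded; z can be made arbitrarily large.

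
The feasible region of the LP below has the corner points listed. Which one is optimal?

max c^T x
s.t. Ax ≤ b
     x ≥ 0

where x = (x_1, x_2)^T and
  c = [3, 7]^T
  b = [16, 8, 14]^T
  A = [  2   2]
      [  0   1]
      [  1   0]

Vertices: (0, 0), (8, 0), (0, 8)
Evaluating z = 3x_1 + 7x_2 at each vertex:
  (0, 0): z = 0
  (8, 0): z = 24
  (0, 8): z = 56

The largest value is z = 56, attained at (0, 8).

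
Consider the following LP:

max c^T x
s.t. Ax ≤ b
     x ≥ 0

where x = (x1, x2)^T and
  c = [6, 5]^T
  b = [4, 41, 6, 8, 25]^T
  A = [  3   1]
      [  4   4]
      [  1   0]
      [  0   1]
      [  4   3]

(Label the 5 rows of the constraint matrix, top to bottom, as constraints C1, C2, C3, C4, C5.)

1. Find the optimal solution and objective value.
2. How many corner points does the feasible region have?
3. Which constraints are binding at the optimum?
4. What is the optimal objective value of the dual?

1. x1 = 0, x2 = 4, z = 20
2. 3
3. C1, x1 ≥ 0
4. 20 (by strong duality, equal to the primal optimum)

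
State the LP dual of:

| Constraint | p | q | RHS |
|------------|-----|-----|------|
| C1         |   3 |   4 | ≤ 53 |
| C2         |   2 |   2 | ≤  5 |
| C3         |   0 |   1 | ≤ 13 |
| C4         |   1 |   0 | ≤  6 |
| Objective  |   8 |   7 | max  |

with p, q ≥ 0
Minimize: z = 53y1 + 5y2 + 13y3 + 6y4

Subject to:
  C1: -3y1 - 2y2 - y4 ≤ -8
  C2: -4y1 - 2y2 - y3 ≤ -7
  y1, y2, y3, y4 ≥ 0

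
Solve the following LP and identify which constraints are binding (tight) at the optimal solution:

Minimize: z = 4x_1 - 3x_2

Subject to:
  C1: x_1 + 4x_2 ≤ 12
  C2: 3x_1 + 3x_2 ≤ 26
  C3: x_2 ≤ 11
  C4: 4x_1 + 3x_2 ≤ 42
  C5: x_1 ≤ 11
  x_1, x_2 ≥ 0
Optimal: x_1 = 0, x_2 = 3
Slack at optimum:
  C1: slack = 0 (binding)
  C2: slack = 17
  C3: slack = 8
  C4: slack = 33
  C5: slack = 11
  x_1 ≥ 0: x_1 = 0 (binding)
  x_2 ≥ 0: x_2 = 3
Binding constraints: C1, x_1 ≥ 0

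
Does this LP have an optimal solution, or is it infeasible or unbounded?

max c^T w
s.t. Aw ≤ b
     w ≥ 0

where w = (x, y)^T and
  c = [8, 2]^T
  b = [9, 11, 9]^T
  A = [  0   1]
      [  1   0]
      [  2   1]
The point (4.5, 0) satisfies every constraint, so the LP is feasible; the constraints give x ≤ 11 and y ≤ 9, which with x, y ≥ 0 keep the feasible region inside a bounded box. A feasible, bounded LP attains a finite optimum at a vertex.

The LP has an optimal solution: (4.5, 0) with z = 36.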